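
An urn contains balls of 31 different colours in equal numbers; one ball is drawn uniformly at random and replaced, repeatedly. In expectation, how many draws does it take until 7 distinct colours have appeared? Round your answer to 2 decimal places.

7.79

Going from k to k+1 distinct takes a geometric number of draws with mean 31/(31-k).
Sum over k = 0,...,6: E = 31/31 + 31/30 + 31/29 + ... + 31/26 + 31/25 = 7.790.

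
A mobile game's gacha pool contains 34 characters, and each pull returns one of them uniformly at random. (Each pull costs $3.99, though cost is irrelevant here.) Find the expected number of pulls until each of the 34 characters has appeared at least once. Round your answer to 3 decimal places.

140.019

The wait to go from k to k+1 distinct characters is geometric with mean 34/(34-k).
E[T] = 34/34 + 34/33 + 34/32 + ... + 34/2 + 34/1 = 34·H_{34}.
H_{34} = 4.1182, so E[T] = 140.0191.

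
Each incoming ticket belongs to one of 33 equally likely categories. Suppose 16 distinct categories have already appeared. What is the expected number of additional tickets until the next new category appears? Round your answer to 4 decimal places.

The number of tickets until the next new category is geometric with success probability 17/33, so its mean is 33/17.
E = 33/17 = 1.94118.

1.9412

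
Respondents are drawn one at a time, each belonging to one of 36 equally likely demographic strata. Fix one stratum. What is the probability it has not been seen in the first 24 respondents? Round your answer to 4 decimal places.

On each respondent the fixed stratum fails to appear with probability 35/36.
P(still missing after 24) = (35/36)^24 = 0.50860.

0.5086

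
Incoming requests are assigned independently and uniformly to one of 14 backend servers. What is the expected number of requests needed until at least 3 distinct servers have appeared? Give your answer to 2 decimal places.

3.24

With k distinct servers already seen, the next new one arrives after an expected 14/(14-k) requests.
Sum over k = 0,...,2: E = 14/14 + 14/13 + 14/12 = 3.244.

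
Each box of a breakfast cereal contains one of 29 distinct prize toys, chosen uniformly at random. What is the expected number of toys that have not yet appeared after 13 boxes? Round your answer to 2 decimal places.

18.38

For each toy, P(unseen after 13) = (28/29)^13 = 0.634.
By linearity of expectation, E[unseen] = 29·(28/29)^13 = 18.377.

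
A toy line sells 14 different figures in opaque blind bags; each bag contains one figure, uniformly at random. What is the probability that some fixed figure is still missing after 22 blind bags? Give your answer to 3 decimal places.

0.196

Each blind bag misses the fixed figure with probability (14-1)/14 = 13/14, independently.
P(still missing after 22) = (13/14)^22 = 0.1959.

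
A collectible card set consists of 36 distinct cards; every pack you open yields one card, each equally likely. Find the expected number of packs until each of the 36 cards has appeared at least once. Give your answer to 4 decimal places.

Split into phases: going from k distinct to k+1 distinct takes on average 36/(36-k) packs.
E[T] = 36/36 + 36/35 + 36/34 + ... + 36/2 + 36/1 = 36·H_{36}.
H_{36} = 4.17456, so E[T] = 150.28413.

150.2841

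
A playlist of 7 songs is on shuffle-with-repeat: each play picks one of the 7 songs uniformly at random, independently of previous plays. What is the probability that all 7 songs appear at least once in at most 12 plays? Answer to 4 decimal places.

By inclusion–exclusion over which songs are missing,
P(all seen) = Σ_{j=0}^{7} (-1)^j C(7,j)((7-j)/7)^12
= 1.00000 - 1.10087 + 0.37041 - 0.04242 + 0.00134 - 0.00001 + 0.00000 - 0.00000
= 0.22845.

0.2285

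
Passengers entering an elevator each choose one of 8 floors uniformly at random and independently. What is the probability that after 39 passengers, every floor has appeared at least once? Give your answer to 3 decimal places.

By inclusion–exclusion over which floors are missing,
P(all seen) = Σ_{j=0}^{8} (-1)^j C(8,j)((8-j)/8)^39
= 1.0000 - 0.0438 + 0.0004 - 0.0000 + 0.0000 - 0.0000 + 0.0000 - 0.0000 + 0.0000
= 0.9566.

0.957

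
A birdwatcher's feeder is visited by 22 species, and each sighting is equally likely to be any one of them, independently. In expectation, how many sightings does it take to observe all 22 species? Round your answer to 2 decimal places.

81.20

After k distinct species have appeared, the next sighting gives a new one with probability (22-k)/22, so the expected wait for the (k+1)-th is 22/(22-k).
E[T] = 22/22 + 22/21 + 22/20 + ... + 22/2 + 22/1 = 22·H_{22}.
H_{22} = 3.691, so E[T] = 81.198.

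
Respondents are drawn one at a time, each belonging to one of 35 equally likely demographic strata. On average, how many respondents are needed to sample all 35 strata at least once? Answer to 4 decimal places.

145.1373

Split into phases: going from k distinct to k+1 distinct takes on average 35/(35-k) respondents.
E[T] = 35/35 + 35/34 + 35/33 + ... + 35/2 + 35/1 = 35·H_{35}.
H_{35} = 4.14678, so E[T] = 145.13735.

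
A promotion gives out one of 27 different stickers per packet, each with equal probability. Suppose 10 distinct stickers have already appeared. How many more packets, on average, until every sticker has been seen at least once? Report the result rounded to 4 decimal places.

From k distinct to k+1 distinct takes on average 27/(27-k) packets.
Sum over k = 10,...,26: E = 27/17 + 27/16 + 27/15 + ... + 27/2 + 27/1 = 92.86792.

92.8679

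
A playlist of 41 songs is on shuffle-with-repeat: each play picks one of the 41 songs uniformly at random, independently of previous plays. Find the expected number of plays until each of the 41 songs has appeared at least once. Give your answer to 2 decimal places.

Split into phases: going from k distinct to k+1 distinct takes on average 41/(41-k) plays.
E[T] = 41/41 + 41/40 + 41/39 + ... + 41/2 + 41/1 = 41·H_{41}.
H_{41} = 4.303, so E[T] = 176.420.

176.42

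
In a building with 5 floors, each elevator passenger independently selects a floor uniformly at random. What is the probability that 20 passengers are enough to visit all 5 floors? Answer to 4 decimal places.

By inclusion–exclusion over which floors are missing,
P(all seen) = Σ_{j=0}^{5} (-1)^j C(5,j)((5-j)/5)^20
= 1.00000 - 0.05765 + 0.00037 - 0.00000 + 0.00000 - 0.00000
= 0.94272.

0.9427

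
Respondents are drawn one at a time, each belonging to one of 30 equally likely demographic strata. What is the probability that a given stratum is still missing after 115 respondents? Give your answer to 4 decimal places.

0.0203

On each respondent the fixed stratum fails to appear with probability 29/30.
P(still missing after 115) = (29/30)^115 = 0.02027.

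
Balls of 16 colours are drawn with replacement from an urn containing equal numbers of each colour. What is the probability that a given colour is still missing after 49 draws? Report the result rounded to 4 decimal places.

0.0423

On each draw the fixed colour fails to appear with probability 15/16.
P(still missing after 49) = (15/16)^49 = 0.04232.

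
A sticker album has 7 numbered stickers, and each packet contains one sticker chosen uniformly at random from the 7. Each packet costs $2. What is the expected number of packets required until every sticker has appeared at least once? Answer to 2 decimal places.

The wait to go from k to k+1 distinct stickers is geometric with mean 7/(7-k).
E[T] = 7/7 + 7/6 + 7/5 + ... + 7/2 + 7/1 = 7·H_{7}.
H_{7} = 2.593, so E[T] = 18.150.

18.15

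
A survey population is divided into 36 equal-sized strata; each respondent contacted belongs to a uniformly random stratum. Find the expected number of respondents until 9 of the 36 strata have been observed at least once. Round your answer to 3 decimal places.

10.192

With k distinct strata already seen, the next new one arrives after an expected 36/(36-k) respondents.
Sum over k = 0,...,8: E = 36/36 + 36/35 + 36/34 + ... + 36/29 + 36/28 = 10.1917.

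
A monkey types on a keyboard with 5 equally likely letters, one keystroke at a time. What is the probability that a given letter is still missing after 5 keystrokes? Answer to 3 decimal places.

0.328

On each keystroke the fixed letter fails to appear with probability 4/5.
P(still missing after 5) = (4/5)^5 = 0.3277.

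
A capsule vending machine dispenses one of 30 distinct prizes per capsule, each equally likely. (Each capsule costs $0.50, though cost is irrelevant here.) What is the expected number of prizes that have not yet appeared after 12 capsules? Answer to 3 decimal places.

For each prize, P(unseen after 12) = (29/30)^12 = 0.6658.
By linearity of expectation, E[unseen] = 30·(29/30)^12 = 19.9729.

19.973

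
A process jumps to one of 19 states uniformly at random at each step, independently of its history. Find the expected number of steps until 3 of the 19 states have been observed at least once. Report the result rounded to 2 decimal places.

Going from k to k+1 distinct takes a geometric number of steps with mean 19/(19-k).
Sum over k = 0,...,2: E = 19/19 + 19/18 + 19/17 = 3.173.

3.17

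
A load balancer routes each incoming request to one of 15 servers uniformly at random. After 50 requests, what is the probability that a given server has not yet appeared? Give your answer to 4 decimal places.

Each request misses the fixed server with probability (15-1)/15 = 14/15, independently.
P(still missing after 50) = (14/15)^50 = 0.03176.

0.0318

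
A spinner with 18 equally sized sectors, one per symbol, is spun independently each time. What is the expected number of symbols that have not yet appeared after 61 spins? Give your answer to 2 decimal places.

0.55

For each symbol, P(unseen after 61) = (17/18)^61 = 0.031.
By linearity of expectation, E[unseen] = 18·(17/18)^61 = 0.551.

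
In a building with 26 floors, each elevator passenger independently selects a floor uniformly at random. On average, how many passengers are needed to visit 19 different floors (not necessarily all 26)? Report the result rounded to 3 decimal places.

32.801

Going from k to k+1 distinct takes a geometric number of passengers with mean 26/(26-k).
Sum over k = 0,...,18: E = 26/26 + 26/25 + 26/24 + ... + 26/9 + 26/8 = 32.8006.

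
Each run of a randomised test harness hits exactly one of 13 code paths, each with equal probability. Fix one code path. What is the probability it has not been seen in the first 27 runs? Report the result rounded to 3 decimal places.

0.115

On each run the fixed code path fails to appear with probability 12/13.
P(still missing after 27) = (12/13)^27 = 0.1152.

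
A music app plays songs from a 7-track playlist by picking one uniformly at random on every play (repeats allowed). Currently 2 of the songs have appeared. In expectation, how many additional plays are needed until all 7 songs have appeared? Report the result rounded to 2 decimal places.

15.98

With k distinct songs already seen, the next new one takes an expected 7/(7-k) plays.
Sum over k = 2,...,6: E = 7/5 + 7/4 + 7/3 + 7/2 + 7/1 = 15.983.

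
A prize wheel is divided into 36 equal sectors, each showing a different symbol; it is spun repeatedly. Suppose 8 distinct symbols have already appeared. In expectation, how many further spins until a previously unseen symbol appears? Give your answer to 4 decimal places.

The number of spins until the next new symbol is geometric with success probability 28/36, so its mean is 36/28.
E = 36/28 = 1.28571.

1.2857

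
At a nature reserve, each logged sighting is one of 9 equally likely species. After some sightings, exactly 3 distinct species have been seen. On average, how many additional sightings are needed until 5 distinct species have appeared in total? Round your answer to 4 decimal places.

3.3000

With k distinct species already seen, the next new one takes an expected 9/(9-k) sightings.
Sum over k = 3,...,4: E = 9/6 + 9/5 = 3.30000.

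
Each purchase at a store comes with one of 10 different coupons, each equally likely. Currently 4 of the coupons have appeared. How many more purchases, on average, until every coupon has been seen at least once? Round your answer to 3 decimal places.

With k distinct coupons already seen, the next new one takes an expected 10/(10-k) purchases.
Sum over k = 4,...,9: E = 10/6 + 10/5 + 10/4 + 10/3 + 10/2 + 10/1 = 24.5000.

24.500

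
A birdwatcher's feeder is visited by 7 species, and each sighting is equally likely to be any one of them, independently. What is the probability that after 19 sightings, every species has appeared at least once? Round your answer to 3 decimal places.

By inclusion–exclusion over which species are missing,
P(all seen) = Σ_{j=0}^{7} (-1)^j C(7,j)((7-j)/7)^19
= 1.0000 - 0.3742 + 0.0351 - 0.0008 + 0.0000 - 0.0000 + 0.0000 - 0.0000
= 0.6601.

0.660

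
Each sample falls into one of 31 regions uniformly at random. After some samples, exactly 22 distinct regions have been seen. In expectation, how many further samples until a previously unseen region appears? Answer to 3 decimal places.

3.444

Each sample yields a new region with probability (31-22)/31 = 9/31, so the wait is geometric with mean 31/9.
E = 31/9 = 3.4444.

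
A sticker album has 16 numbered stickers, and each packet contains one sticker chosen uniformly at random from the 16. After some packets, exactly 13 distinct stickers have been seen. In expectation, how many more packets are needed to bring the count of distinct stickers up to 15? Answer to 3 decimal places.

With k distinct stickers already seen, the next new one takes an expected 16/(16-k) packets.
Sum over k = 13,...,14: E = 16/3 + 16/2 = 13.3333.

13.333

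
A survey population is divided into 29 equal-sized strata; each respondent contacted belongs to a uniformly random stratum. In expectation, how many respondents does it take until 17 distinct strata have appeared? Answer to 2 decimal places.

24.89

With k distinct strata already seen, the next new one arrives after an expected 29/(29-k) respondents.
Sum over k = 0,...,16: E = 29/29 + 29/28 + 29/27 + ... + 29/14 + 29/13 = 24.895.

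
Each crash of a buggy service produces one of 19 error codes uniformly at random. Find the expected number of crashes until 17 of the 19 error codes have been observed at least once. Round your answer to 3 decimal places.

38.907

Going from k to k+1 distinct takes a geometric number of crashes with mean 19/(19-k).
Sum over k = 0,...,16: E = 19/19 + 19/18 + 19/17 + ... + 19/4 + 19/3 = 38.9071.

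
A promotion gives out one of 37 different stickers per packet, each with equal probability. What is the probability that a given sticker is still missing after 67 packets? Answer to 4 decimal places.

On each packet the fixed sticker fails to appear with probability 36/37.
P(still missing after 67) = (36/37)^67 = 0.15950.

0.1595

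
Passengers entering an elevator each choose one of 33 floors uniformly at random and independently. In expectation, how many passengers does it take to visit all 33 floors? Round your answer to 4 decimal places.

134.9303

Split into phases: going from k distinct to k+1 distinct takes on average 33/(33-k) passengers.
E[T] = 33/33 + 33/32 + 33/31 + ... + 33/2 + 33/1 = 33·H_{33}.
H_{33} = 4.08880, so E[T] = 134.93034.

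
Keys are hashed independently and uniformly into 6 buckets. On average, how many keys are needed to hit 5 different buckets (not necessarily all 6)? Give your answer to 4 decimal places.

With k distinct buckets already seen, the next new one arrives after an expected 6/(6-k) keys.
Sum over k = 0,...,4: E = 6/6 + 6/5 + 6/4 + 6/3 + 6/2 = 8.70000.

8.7000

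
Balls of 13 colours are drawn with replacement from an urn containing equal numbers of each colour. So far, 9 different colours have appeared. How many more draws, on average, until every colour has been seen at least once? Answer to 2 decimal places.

27.08

The wait to go from k to k+1 distinct colours is geometric with mean 13/(13-k).
Sum over k = 9,...,12: E = 13/4 + 13/3 + 13/2 + 13/1 = 27.083.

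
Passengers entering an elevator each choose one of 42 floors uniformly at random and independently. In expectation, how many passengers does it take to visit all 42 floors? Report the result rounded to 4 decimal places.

181.7232

The wait to go from k to k+1 distinct floors is geometric with mean 42/(42-k).
E[T] = 42/42 + 42/41 + 42/40 + ... + 42/2 + 42/1 = 42·H_{42}.
H_{42} = 4.32674, so E[T] = 181.72320.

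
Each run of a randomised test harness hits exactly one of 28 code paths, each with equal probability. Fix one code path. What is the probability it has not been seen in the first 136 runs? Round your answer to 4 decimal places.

On each run the fixed code path fails to appear with probability 27/28.
P(still missing after 136) = (27/28)^136 = 0.00711.

0.0071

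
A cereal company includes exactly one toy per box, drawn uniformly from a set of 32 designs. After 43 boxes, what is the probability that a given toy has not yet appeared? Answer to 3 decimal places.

0.255

Each box misses the fixed toy with probability (32-1)/32 = 31/32, independently.
P(still missing after 43) = (31/32)^43 = 0.2553.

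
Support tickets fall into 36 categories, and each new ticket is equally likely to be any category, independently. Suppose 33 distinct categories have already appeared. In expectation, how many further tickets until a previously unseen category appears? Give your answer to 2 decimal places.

Each ticket yields a new category with probability (36-33)/36 = 3/36, so the wait is geometric with mean 36/3.
E = 36/3 = 12.000.

12.00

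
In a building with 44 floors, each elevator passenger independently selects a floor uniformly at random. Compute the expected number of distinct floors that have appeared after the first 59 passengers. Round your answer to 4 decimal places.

For each floor, P(seen in 59 passengers) = 1 - (43/44)^59 = 0.74241.
By linearity of expectation, E[distinct seen] = 44·(1 - (43/44)^59) = 32.66599.

32.6660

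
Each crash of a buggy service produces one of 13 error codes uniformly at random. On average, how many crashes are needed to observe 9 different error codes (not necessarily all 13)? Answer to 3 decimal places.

14.258

With k distinct error codes already seen, the next new one arrives after an expected 13/(13-k) crashes.
Sum over k = 0,...,8: E = 13/13 + 13/12 + 13/11 + ... + 13/6 + 13/5 = 14.2584.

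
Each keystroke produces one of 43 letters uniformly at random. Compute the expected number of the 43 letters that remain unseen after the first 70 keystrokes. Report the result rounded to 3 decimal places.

8.282

For each letter, P(unseen after 70) = (42/43)^70 = 0.1926.
By linearity of expectation, E[unseen] = 43·(42/43)^70 = 8.2818.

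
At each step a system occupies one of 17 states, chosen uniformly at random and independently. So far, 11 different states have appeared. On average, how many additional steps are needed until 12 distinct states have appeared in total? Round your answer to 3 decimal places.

2.833

From k distinct to k+1 distinct takes on average 17/(17-k) steps.
Only the k = 11 term is needed: E = 17/6 = 2.8333.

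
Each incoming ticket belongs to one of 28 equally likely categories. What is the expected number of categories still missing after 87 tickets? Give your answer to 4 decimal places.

1.1832

For each category, P(unseen after 87) = (27/28)^87 = 0.04226.
By linearity of expectation, E[unseen] = 28·(27/28)^87 = 1.18320.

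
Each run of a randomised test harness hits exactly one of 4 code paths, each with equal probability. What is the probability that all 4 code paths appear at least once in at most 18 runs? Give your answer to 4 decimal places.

By inclusion–exclusion over which code paths are missing,
P(all seen) = Σ_{j=0}^{4} (-1)^j C(4,j)((4-j)/4)^18
= 1.00000 - 0.02255 + 0.00002 - 0.00000 + 0.00000
= 0.97747.

0.9775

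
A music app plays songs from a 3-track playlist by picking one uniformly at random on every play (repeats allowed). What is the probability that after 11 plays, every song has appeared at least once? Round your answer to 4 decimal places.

0.9653

Let A_i be the event that song i is missing after 11 plays. By inclusion–exclusion on the A_i,
P(all seen) = Σ_{j=0}^{3} (-1)^j C(3,j)((3-j)/3)^11
= 1.00000 - 0.03468 + 0.00002 - 0.00000
= 0.96533.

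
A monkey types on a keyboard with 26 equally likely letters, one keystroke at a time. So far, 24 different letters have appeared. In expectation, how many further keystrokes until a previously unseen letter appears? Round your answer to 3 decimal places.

13.000

Each keystroke yields a new letter with probability (26-24)/26 = 2/26, so the wait is geometric with mean 26/2.
E = 26/2 = 13.0000.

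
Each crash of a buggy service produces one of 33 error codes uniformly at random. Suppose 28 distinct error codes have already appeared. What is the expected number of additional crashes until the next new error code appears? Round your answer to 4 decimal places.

Each crash yields a new error code with probability (33-28)/33 = 5/33, so the wait is geometric with mean 33/5.
E = 33/5 = 6.60000.

6.6000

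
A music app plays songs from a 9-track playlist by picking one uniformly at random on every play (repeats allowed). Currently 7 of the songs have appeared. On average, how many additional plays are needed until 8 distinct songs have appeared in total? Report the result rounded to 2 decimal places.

4.50

With k distinct songs already seen, the next new one takes an expected 9/(9-k) plays.
Only the k = 7 term is needed: E = 9/2 = 4.500.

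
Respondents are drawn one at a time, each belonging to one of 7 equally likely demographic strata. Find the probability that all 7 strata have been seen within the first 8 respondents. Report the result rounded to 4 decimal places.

Let A_i be the event that stratum i is missing after 8 respondents. By inclusion–exclusion on the A_i,
P(all seen) = Σ_{j=0}^{7} (-1)^j C(7,j)((7-j)/7)^8
= 1.00000 - 2.03950 + 1.42297 - 0.39789 + 0.03983 - 0.00093 + 0.00000 - 0.00000
= 0.02448.

0.0245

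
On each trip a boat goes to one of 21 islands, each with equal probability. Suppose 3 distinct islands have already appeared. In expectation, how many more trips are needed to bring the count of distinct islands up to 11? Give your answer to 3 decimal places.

The wait to go from k to k+1 distinct islands is geometric with mean 21/(21-k).
Sum over k = 3,...,10: E = 21/18 + 21/17 + 21/16 + ... + 21/12 + 21/11 = 11.8889.

11.889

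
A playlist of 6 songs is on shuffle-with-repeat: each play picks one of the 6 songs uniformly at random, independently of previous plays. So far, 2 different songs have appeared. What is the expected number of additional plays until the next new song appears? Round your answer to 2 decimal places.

The number of plays until the next new song is geometric with success probability 4/6, so its mean is 6/4.
E = 6/4 = 1.500.

1.50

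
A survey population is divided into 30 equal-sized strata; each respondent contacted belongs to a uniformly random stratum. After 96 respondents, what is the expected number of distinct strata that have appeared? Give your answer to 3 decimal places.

For each stratum, P(seen in 96 respondents) = 1 - (29/30)^96 = 0.9614.
By linearity of expectation, E[distinct seen] = 30·(1 - (29/30)^96) = 28.8421.

28.842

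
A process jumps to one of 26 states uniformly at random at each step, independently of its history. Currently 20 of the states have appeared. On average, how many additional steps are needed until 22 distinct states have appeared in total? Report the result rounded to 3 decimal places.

The wait to go from k to k+1 distinct states is geometric with mean 26/(26-k).
Sum over k = 20,...,21: E = 26/6 + 26/5 = 9.5333.

9.533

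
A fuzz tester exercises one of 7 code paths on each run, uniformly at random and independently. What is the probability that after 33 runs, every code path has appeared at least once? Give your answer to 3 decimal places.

Let A_i be the event that code path i is missing after 33 runs. By inclusion–exclusion on the A_i,
P(all seen) = Σ_{j=0}^{7} (-1)^j C(7,j)((7-j)/7)^33
= 1.0000 - 0.0432 + 0.0003 - 0.0000 + 0.0000 - 0.0000 + 0.0000 - 0.0000
= 0.9571.

0.957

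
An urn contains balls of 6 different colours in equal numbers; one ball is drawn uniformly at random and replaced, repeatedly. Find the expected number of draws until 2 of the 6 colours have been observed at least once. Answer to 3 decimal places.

With k distinct colours already seen, the next new one arrives after an expected 6/(6-k) draws.
Sum over k = 0,...,1: E = 6/6 + 6/5 = 2.2000.

2.200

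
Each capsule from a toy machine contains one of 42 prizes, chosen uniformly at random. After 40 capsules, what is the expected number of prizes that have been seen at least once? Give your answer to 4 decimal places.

For each prize, P(seen in 40 capsules) = 1 - (41/42)^40 = 0.61860.
By linearity of expectation, E[distinct seen] = 42·(1 - (41/42)^40) = 25.98113.

25.9811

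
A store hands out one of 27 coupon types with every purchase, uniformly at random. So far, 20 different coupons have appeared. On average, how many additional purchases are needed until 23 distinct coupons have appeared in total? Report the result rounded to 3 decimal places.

From k distinct to k+1 distinct takes on average 27/(27-k) purchases.
Sum over k = 20,...,22: E = 27/7 + 27/6 + 27/5 = 13.7571.

13.757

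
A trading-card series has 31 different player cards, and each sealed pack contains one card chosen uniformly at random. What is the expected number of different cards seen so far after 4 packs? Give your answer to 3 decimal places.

For each card, P(seen in 4 packs) = 1 - (30/31)^4 = 0.1229.
By linearity of expectation, E[distinct seen] = 31·(1 - (30/31)^4) = 3.8106.

3.811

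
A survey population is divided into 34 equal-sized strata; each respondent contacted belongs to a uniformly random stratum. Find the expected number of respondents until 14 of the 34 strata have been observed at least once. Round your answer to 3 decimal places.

17.696

Going from k to k+1 distinct takes a geometric number of respondents with mean 34/(34-k).
Sum over k = 0,...,13: E = 34/34 + 34/33 + 34/32 + ... + 34/22 + 34/21 = 17.6960.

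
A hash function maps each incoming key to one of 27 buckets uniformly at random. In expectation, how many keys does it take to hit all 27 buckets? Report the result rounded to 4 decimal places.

105.0693

The wait to go from k to k+1 distinct buckets is geometric with mean 27/(27-k).
E[T] = 27/27 + 27/26 + 27/25 + ... + 27/2 + 27/1 = 27·H_{27}.
H_{27} = 3.89146, so E[T] = 105.06933.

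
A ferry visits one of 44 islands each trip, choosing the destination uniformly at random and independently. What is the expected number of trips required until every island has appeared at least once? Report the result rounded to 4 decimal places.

After k distinct islands have appeared, the next trip gives a new one with probability (44-k)/44, so the expected wait for the (k+1)-th is 44/(44-k).
E[T] = 44/44 + 44/43 + 44/42 + ... + 44/2 + 44/1 = 44·H_{44}.
H_{44} = 4.37273, so E[T] = 192.39994.

192.3999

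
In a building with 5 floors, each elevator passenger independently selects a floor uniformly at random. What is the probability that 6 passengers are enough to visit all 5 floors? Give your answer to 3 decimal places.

0.115

By inclusion–exclusion over which floors are missing,
P(all seen) = Σ_{j=0}^{5} (-1)^j C(5,j)((5-j)/5)^6
= 1.0000 - 1.3107 + 0.4666 - 0.0410 + 0.0003 - 0.0000
= 0.1152.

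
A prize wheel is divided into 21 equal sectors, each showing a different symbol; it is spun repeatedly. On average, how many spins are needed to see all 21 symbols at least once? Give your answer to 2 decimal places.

76.55

Split into phases: going from k distinct to k+1 distinct takes on average 21/(21-k) spins.
E[T] = 21/21 + 21/20 + 21/19 + ... + 21/2 + 21/1 = 21·H_{21}.
H_{21} = 3.645, so E[T] = 76.553.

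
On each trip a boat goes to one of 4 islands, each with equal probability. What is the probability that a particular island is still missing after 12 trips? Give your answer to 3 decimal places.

On each trip the fixed island fails to appear with probability 3/4.
P(still missing after 12) = (3/4)^12 = 0.0317.

0.032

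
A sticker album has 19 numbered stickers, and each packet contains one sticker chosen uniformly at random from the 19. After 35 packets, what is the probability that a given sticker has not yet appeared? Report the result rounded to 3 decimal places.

0.151

On each packet the fixed sticker fails to appear with probability 18/19.
P(still missing after 35) = (18/19)^35 = 0.1507.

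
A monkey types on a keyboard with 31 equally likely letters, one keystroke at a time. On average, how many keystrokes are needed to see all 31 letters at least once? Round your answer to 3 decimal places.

Split into phases: going from k distinct to k+1 distinct takes on average 31/(31-k) keystrokes.
E[T] = 31/31 + 31/30 + 31/29 + ... + 31/2 + 31/1 = 31·H_{31}.
H_{31} = 4.0272, so E[T] = 124.8446.

124.845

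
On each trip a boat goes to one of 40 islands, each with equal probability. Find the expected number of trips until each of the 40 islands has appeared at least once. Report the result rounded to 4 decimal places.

After k distinct islands have appeared, the next trip gives a new one with probability (40-k)/40, so the expected wait for the (k+1)-th is 40/(40-k).
E[T] = 40/40 + 40/39 + 40/38 + ... + 40/2 + 40/1 = 40·H_{40}.
H_{40} = 4.27854, so E[T] = 171.14172.

171.1417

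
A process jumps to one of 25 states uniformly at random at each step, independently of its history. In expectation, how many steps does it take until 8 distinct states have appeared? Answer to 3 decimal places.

9.410

With k distinct states already seen, the next new one arrives after an expected 25/(25-k) steps.
Sum over k = 0,...,7: E = 25/25 + 25/24 + 25/23 + ... + 25/19 + 25/18 = 9.4101.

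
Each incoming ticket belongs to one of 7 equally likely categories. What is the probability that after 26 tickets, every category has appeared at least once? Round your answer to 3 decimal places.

By inclusion–exclusion over which categories are missing,
P(all seen) = Σ_{j=0}^{7} (-1)^j C(7,j)((7-j)/7)^26
= 1.0000 - 0.1272 + 0.0033 - 0.0000 + 0.0000 - 0.0000 + 0.0000 - 0.0000
= 0.8761.

0.876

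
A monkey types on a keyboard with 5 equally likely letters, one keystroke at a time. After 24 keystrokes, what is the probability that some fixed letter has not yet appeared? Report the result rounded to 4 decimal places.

0.0047

Each keystroke misses the fixed letter with probability (5-1)/5 = 4/5, independently.
P(still missing after 24) = (4/5)^24 = 0.00472.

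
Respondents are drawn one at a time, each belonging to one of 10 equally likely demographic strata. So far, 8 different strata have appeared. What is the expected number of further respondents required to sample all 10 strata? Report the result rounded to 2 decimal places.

From k distinct to k+1 distinct takes on average 10/(10-k) respondents.
Sum over k = 8,...,9: E = 10/2 + 10/1 = 15.000.

15.00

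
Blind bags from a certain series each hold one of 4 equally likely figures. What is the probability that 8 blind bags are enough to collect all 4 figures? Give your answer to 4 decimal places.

Let A_i be the event that figure i is missing after 8 blind bags. By inclusion–exclusion on the A_i,
P(all seen) = Σ_{j=0}^{4} (-1)^j C(4,j)((4-j)/4)^8
= 1.00000 - 0.40045 + 0.02344 - 0.00006 + 0.00000
= 0.62292.

0.6229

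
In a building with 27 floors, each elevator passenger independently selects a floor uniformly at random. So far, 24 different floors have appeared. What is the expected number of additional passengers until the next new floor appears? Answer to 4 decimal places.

9.0000

Each passenger yields a new floor with probability (27-24)/27 = 3/27, so the wait is geometric with mean 27/3.
E = 27/3 = 9.00000.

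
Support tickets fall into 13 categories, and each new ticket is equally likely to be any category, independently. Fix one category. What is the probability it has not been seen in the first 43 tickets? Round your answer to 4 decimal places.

0.0320

Each ticket misses the fixed category with probability (13-1)/13 = 12/13, independently.
P(still missing after 43) = (12/13)^43 = 0.03201.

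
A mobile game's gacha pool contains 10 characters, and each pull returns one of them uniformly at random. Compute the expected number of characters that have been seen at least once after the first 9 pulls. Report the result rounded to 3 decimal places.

For each character, P(seen in 9 pulls) = 1 - (9/10)^9 = 0.6126.
By linearity of expectation, E[distinct seen] = 10·(1 - (9/10)^9) = 6.1258.

6.126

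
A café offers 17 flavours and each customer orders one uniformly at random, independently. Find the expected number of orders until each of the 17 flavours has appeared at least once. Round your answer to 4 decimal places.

Split into phases: going from k distinct to k+1 distinct takes on average 17/(17-k) orders.
E[T] = 17/17 + 17/16 + 17/15 + ... + 17/2 + 17/1 = 17·H_{17}.
H_{17} = 3.43955, so E[T] = 58.47239.

58.4724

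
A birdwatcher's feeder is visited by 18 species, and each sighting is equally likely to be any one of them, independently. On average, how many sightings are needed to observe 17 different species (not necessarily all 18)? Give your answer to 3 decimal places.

With k distinct species already seen, the next new one arrives after an expected 18/(18-k) sightings.
Sum over k = 0,...,16: E = 18/18 + 18/17 + 18/16 + ... + 18/3 + 18/2 = 44.9119.

44.912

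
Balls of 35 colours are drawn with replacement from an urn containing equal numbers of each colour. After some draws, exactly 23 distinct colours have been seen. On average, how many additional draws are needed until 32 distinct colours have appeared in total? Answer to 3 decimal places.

44.446

With k distinct colours already seen, the next new one takes an expected 35/(35-k) draws.
Sum over k = 23,...,31: E = 35/12 + 35/11 + 35/10 + ... + 35/5 + 35/4 = 44.4457.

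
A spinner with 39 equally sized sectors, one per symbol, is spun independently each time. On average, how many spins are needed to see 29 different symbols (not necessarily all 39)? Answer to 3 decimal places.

With k distinct symbols already seen, the next new one arrives after an expected 39/(39-k) spins.
Sum over k = 0,...,28: E = 39/39 + 39/38 + 39/37 + ... + 39/12 + 39/11 = 51.6584.

51.658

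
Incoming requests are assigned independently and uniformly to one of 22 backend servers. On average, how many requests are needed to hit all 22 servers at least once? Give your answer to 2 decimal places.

81.20

The wait to go from k to k+1 distinct servers is geometric with mean 22/(22-k).
E[T] = 22/22 + 22/21 + 22/20 + ... + 22/2 + 22/1 = 22·H_{22}.
H_{22} = 3.691, so E[T] = 81.198.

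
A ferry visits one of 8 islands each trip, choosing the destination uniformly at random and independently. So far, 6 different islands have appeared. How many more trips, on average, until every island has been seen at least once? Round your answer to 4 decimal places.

12.0000

From k distinct to k+1 distinct takes on average 8/(8-k) trips.
Sum over k = 6,...,7: E = 8/2 + 8/1 = 12.00000.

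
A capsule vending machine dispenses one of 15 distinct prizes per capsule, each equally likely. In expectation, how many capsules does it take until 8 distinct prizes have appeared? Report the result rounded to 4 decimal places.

With k distinct prizes already seen, the next new one arrives after an expected 15/(15-k) capsules.
Sum over k = 0,...,7: E = 15/15 + 15/14 + 15/13 + ... + 15/9 + 15/8 = 10.88058.

10.8806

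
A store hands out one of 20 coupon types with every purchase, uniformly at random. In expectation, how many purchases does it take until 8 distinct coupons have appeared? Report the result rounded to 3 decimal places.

With k distinct coupons already seen, the next new one arrives after an expected 20/(20-k) purchases.
Sum over k = 0,...,7: E = 20/20 + 20/19 + 20/18 + ... + 20/14 + 20/13 = 9.8906.

9.891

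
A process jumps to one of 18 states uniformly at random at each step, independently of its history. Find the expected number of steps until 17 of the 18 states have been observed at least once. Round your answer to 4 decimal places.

With k distinct states already seen, the next new one arrives after an expected 18/(18-k) steps.
Sum over k = 0,...,16: E = 18/18 + 18/17 + 18/16 + ... + 18/3 + 18/2 = 44.91195.

44.9119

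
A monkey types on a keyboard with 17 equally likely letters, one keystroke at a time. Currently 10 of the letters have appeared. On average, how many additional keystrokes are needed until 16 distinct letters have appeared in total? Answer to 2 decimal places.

27.08

The wait to go from k to k+1 distinct letters is geometric with mean 17/(17-k).
Sum over k = 10,...,15: E = 17/7 + 17/6 + 17/5 + 17/4 + 17/3 + 17/2 = 27.079.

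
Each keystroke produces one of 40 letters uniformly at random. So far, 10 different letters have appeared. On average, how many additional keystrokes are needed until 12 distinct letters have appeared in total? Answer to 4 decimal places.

From k distinct to k+1 distinct takes on average 40/(40-k) keystrokes.
Sum over k = 10,...,11: E = 40/30 + 40/29 = 2.71264.

2.7126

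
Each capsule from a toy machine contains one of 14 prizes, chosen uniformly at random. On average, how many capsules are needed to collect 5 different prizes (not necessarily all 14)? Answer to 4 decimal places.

5.9163

Going from k to k+1 distinct takes a geometric number of capsules with mean 14/(14-k).
Sum over k = 0,...,4: E = 14/14 + 14/13 + 14/12 + 14/11 + 14/10 = 5.91632.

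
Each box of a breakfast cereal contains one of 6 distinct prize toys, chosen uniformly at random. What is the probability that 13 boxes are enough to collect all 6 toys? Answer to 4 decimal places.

By inclusion–exclusion over which toys are missing,
P(all seen) = Σ_{j=0}^{6} (-1)^j C(6,j)((6-j)/6)^13
= 1.00000 - 0.56078 + 0.07707 - 0.00244 + 0.00001 - 0.00000 + 0.00000
= 0.51386.

0.5139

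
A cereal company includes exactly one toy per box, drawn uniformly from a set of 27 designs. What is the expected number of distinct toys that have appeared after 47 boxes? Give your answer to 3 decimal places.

For each toy, P(seen in 47 boxes) = 1 - (26/27)^47 = 0.8303.
By linearity of expectation, E[distinct seen] = 27·(1 - (26/27)^47) = 22.4184.

22.418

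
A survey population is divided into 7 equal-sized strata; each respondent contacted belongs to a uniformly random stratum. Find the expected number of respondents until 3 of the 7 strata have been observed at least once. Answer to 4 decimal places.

3.5667

Going from k to k+1 distinct takes a geometric number of respondents with mean 7/(7-k).
Sum over k = 0,...,2: E = 7/7 + 7/6 + 7/5 = 3.56667.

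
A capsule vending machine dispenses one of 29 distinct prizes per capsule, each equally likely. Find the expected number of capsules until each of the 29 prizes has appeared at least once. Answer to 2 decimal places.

114.89

Split into phases: going from k distinct to k+1 distinct takes on average 29/(29-k) capsules.
E[T] = 29/29 + 29/28 + 29/27 + ... + 29/2 + 29/1 = 29·H_{29}.
H_{29} = 3.962, so E[T] = 114.888.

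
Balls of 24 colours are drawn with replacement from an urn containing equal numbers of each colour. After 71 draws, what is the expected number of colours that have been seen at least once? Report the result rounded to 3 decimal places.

22.831

For each colour, P(seen in 71 draws) = 1 - (23/24)^71 = 0.9513.
By linearity of expectation, E[distinct seen] = 24·(1 - (23/24)^71) = 22.8308.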